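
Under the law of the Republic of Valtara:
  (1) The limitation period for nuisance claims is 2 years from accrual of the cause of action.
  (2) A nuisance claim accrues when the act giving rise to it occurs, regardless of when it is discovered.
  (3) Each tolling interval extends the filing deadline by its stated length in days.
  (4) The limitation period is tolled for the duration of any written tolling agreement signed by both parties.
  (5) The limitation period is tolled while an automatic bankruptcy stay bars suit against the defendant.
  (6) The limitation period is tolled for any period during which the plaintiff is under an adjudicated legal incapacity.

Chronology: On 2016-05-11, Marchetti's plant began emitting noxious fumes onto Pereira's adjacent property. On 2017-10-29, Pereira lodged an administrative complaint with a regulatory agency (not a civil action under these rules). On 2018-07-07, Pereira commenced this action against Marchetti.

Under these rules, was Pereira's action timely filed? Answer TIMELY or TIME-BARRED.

TIME-BARRED

The cause of action accrued on 2016-05-11, the date of the act.
Adding the 2 years base period to 2016-05-11 gives a deadline of 2018-05-11, before any tolling.
Nothing else in the chronology tolls or restarts the period.
Filing on 2018-07-07 missed the 2018-05-11 deadline — the action is time-barred.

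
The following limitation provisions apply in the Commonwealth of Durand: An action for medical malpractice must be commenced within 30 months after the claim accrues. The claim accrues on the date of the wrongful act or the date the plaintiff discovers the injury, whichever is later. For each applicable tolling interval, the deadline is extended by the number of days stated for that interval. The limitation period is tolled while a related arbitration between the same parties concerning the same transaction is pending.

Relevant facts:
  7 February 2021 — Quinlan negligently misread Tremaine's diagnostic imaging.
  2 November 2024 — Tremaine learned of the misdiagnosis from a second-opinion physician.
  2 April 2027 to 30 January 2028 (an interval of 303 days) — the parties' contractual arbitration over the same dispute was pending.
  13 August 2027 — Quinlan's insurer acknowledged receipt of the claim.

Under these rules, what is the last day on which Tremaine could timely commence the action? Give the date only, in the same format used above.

29 February 2028

The claim accrued on 2 November 2024 — the later of the 7 February 2021 act and the 2 November 2024 discovery.
30 months from 2 November 2024 is 2 May 2027.
Because the pending related arbitration ran from 2 April 2027 to 30 January 2028, the deadline is extended by 303 days to 29 February 2028.
The other events in the timeline have no effect on the limitation period under the stated rules.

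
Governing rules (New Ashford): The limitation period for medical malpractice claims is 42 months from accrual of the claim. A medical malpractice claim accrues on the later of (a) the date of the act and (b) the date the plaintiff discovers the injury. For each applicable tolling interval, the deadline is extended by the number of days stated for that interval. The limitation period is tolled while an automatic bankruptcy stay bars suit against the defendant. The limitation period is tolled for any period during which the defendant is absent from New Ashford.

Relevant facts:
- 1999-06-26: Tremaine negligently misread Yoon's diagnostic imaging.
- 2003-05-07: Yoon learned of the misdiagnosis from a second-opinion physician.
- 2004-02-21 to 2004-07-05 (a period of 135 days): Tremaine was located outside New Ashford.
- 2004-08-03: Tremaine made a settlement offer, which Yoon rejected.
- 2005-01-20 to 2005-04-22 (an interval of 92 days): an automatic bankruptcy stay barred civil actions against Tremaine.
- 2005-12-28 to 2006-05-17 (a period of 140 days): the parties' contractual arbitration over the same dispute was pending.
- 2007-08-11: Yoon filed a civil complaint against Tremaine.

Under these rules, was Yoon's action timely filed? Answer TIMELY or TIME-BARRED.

Taking the later of the act (1999-06-26) and discovery (2003-05-07), the claim accrued on 2003-05-07.
42 months from 2003-05-07 is 2006-11-07.
The defendant's absence from the jurisdiction from 2004-02-21 to 2004-07-05 tolled the period for 135 days, extending the deadline to 2007-03-22.
Because the automatic bankruptcy stay ran from 2005-01-20 to 2005-04-22, the deadline is extended by 92 days to 2007-06-22.
No stated provision tolls the period for a pending arbitration, so the interval from 2005-12-28 to 2006-05-17 has no effect on the deadline.
The other events in the timeline have no effect on the limitation period under the stated rules.
Yoon filed on 2007-08-11, after the 2007-06-22 deadline, so the action is time-barred.

TIME-BARRED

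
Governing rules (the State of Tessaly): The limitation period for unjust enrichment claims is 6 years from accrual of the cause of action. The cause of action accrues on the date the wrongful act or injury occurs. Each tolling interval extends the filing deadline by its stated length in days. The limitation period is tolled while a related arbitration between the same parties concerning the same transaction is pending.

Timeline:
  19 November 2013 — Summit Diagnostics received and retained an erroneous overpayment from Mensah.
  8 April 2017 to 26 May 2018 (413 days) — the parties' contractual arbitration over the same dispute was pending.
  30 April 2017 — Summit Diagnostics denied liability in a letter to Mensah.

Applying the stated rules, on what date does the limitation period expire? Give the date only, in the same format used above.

The cause of action accrued on 19 November 2013, the date of the act.
6 years from 19 November 2013 is 19 November 2019.
The pending related arbitration from 8 April 2017 to 26 May 2018 tolled the period for 413 days, extending the deadline to 5 January 2021.
None of the other events listed affects the running of the period under the stated rules.

5 January 2021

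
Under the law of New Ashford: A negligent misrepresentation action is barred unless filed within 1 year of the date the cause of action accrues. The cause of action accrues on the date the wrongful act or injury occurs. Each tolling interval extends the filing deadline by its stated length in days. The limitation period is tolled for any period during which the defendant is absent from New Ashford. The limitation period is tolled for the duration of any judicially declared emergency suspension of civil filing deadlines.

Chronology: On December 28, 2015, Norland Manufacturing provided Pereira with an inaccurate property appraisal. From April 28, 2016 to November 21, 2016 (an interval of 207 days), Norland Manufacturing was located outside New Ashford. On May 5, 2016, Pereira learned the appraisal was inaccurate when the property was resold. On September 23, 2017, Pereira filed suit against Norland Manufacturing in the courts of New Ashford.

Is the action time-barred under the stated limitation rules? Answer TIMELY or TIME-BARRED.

Because the rule ties accrual to occurrence, the claim accrued on December 28, 2015, not on the May 5, 2016 discovery date.
The untolled deadline — 1 year after December 28, 2015 — is December 28, 2016.
The period was tolled for 207 days by the defendant's absence from the jurisdiction (April 28, 2016 to November 21, 2016), pushing the deadline to July 23, 2017.
Pereira filed on September 23, 2017, after the July 23, 2017 deadline, so the action is time-barred.

TIME-BARRED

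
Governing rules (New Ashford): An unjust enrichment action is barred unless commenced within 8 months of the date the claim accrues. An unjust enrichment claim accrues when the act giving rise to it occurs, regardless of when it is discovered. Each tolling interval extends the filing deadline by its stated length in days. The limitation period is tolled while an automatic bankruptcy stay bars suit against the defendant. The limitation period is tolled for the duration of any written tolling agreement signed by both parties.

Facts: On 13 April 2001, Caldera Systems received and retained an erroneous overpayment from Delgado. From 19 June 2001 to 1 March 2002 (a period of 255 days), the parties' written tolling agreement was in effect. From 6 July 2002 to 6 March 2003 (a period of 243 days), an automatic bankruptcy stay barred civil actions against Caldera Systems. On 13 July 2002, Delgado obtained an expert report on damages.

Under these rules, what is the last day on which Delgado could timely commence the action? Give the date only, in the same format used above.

25 April 2003

The limitation period began to run on 13 April 2001.
8 months from 13 April 2001 is 13 December 2001.
Because the written tolling agreement ran from 19 June 2001 to 1 March 2002, the deadline is extended by 255 days to 25 August 2002.
Because the automatic bankruptcy stay ran from 6 July 2002 to 6 March 2003, the deadline is extended by 243 days to 25 April 2003.
The other events in the timeline have no effect on the limitation period under the stated rules.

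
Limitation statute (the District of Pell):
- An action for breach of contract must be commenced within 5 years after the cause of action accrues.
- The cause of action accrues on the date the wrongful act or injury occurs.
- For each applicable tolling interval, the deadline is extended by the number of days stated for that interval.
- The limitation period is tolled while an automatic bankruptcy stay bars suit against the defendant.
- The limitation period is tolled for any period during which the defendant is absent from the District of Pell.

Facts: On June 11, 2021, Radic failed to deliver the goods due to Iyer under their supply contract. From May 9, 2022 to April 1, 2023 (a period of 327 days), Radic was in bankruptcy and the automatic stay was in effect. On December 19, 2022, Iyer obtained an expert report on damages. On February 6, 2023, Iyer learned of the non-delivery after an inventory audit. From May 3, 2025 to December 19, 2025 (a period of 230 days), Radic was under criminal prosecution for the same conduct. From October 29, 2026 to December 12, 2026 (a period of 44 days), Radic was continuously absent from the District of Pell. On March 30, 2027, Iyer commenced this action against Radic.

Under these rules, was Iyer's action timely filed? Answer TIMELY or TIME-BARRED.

TIMELY

The claim accrued on June 11, 2021, when the wrongful act occurred; under the stated occurrence rule the February 6, 2023 discovery does not delay accrual.
5 years from June 11, 2021 is June 11, 2026.
Because the automatic bankruptcy stay ran from May 9, 2022 to April 1, 2023, the deadline is extended by 327 days to May 4, 2027.
The defendant's absence from the jurisdiction from October 29, 2026 to December 12, 2026 tolled the period for 44 days, extending the deadline to June 17, 2027.
No stated provision tolls the period for a criminal prosecution, so the interval from May 3, 2025 to December 19, 2025 has no effect on the deadline.
Nothing else in the chronology tolls or restarts the period.
Iyer filed on March 30, 2027, before the June 17, 2027 deadline, so the action is timely.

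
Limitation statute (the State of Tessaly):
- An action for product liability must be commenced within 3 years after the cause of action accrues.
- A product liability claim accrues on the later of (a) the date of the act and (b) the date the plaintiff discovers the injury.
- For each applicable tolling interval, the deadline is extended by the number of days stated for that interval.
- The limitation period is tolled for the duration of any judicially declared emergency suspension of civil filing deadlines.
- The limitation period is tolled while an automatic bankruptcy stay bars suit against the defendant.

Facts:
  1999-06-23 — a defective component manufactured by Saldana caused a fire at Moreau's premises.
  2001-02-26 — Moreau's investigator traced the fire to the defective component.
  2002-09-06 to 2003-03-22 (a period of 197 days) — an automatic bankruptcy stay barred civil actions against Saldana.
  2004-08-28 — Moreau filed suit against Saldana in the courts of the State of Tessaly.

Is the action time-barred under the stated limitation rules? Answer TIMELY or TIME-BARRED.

TIMELY

Taking the later of the act (1999-06-23) and discovery (2001-02-26), the claim accrued on 2001-02-26.
3 years from 2001-02-26 is 2004-02-26.
Because the automatic bankruptcy stay ran from 2002-09-06 to 2003-03-22, the deadline is extended by 197 days to 2004-09-10.
The 2004-08-28 filing precedes the 2004-09-10 deadline; the claim is timely.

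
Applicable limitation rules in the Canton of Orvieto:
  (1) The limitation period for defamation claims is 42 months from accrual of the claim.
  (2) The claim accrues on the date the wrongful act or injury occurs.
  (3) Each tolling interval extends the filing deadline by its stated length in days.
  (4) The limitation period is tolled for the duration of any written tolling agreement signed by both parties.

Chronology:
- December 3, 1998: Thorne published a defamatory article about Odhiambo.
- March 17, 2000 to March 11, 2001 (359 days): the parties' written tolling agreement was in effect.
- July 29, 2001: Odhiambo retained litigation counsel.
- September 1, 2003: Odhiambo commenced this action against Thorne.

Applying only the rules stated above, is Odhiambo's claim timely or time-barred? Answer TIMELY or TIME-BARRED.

The claim accrued on December 3, 1998, when the wrongful act occurred.
Adding the 42 months base period to December 3, 1998 gives a deadline of June 3, 2002, before any tolling.
Because the written tolling agreement ran from March 17, 2000 to March 11, 2001, the deadline is extended by 359 days to May 28, 2003.
The other events in the timeline have no effect on the limitation period under the stated rules.
Odhiambo filed on September 1, 2003, after the May 28, 2003 deadline, so the action is time-barred.

TIME-BARRED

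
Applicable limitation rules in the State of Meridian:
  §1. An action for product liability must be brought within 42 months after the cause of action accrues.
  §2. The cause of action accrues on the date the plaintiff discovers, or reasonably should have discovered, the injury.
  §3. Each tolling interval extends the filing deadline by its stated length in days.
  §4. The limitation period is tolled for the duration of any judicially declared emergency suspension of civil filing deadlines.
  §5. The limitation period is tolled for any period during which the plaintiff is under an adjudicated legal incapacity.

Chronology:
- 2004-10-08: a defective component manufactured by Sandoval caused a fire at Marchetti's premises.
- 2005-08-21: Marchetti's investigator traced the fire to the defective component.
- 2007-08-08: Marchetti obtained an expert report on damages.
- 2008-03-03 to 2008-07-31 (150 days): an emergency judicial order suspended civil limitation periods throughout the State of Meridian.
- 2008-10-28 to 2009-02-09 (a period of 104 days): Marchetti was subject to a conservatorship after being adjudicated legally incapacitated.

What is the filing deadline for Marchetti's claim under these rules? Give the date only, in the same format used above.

2009-11-02

Under the discovery rule, the claim accrued on 2005-08-21, when Marchetti discovered the injury — not on the 2004-10-08 date of the underlying act.
42 months from 2005-08-21 is 2009-02-21.
The emergency suspension of filing deadlines from 2008-03-03 to 2008-07-31 tolled the period for 150 days, extending the deadline to 2009-07-21.
Because the plaintiff's legal incapacity ran from 2008-10-28 to 2009-02-09, the deadline is extended by 104 days to 2009-11-02.
The other events in the timeline have no effect on the limitation period under the stated rules.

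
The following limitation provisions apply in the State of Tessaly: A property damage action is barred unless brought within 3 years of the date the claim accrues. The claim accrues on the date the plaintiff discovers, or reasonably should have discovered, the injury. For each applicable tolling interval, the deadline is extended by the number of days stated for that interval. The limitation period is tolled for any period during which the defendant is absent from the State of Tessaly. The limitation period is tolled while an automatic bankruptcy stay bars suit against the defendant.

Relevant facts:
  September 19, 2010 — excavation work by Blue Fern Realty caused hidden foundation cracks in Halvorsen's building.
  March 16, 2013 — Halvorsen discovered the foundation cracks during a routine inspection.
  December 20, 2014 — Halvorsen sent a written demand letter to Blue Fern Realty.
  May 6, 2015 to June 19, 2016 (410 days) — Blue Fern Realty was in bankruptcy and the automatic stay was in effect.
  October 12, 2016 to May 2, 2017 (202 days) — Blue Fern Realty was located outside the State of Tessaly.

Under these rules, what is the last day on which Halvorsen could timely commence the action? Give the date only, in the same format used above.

November 18, 2017

Accrual is tied to discovery, so the period began on March 16, 2013 rather than on September 19, 2010 when the act occurred.
The untolled deadline — 3 years after March 16, 2013 — is March 16, 2016.
The automatic bankruptcy stay from May 6, 2015 to June 19, 2016 tolled the period for 410 days, extending the deadline to April 30, 2017.
Because the defendant's absence from the jurisdiction ran from October 12, 2016 to May 2, 2017, the deadline is extended by 202 days to November 18, 2017.
Nothing else in the chronology tolls or restarts the period.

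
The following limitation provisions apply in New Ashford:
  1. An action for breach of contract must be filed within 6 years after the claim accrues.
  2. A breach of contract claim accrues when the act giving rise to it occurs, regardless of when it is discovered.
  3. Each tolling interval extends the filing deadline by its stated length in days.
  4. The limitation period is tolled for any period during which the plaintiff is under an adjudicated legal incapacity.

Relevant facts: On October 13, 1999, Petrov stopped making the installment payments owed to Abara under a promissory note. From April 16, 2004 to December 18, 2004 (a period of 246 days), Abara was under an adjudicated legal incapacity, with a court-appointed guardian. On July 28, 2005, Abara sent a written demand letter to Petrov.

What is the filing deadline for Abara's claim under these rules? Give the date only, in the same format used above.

June 16, 2006

The limitation period began to run on October 13, 1999.
The untolled deadline — 6 years after October 13, 1999 — is October 13, 2005.
The plaintiff's legal incapacity from April 16, 2004 to December 18, 2004 tolled the period for 246 days, extending the deadline to June 16, 2006.
None of the other events listed affects the running of the period under the stated rules.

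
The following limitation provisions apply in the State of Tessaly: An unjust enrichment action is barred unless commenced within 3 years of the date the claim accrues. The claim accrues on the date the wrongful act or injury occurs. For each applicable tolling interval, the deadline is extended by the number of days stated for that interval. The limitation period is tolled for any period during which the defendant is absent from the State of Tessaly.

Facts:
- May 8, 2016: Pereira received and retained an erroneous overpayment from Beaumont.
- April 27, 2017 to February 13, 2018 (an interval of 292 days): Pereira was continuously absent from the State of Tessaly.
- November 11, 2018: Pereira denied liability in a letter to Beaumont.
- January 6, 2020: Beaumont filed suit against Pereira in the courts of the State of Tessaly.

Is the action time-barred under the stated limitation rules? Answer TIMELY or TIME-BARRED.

The limitation period began to run on May 8, 2016.
Adding the 3 years base period to May 8, 2016 gives a deadline of May 8, 2019, before any tolling.
The period was tolled for 292 days by the defendant's absence from the jurisdiction (April 27, 2017 to February 13, 2018), pushing the deadline to February 24, 2020.
The other events in the timeline have no effect on the limitation period under the stated rules.
Beaumont filed on January 6, 2020, before the February 24, 2020 deadline, so the action is timely.

TIMELY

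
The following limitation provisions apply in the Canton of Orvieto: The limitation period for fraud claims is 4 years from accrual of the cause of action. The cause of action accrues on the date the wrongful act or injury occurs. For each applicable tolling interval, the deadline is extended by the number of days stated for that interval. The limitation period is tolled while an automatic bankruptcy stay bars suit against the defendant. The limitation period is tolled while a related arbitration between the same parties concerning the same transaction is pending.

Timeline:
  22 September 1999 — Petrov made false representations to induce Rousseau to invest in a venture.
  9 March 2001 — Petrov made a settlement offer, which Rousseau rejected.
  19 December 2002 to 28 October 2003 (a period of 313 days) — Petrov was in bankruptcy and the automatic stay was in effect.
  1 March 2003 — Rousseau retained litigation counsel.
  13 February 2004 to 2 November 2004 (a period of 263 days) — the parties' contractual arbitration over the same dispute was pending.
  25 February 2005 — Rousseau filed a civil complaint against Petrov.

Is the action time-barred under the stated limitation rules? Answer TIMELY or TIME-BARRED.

TIMELY

The cause of action accrued on 22 September 1999, the date of the act.
Adding the 4 years base period to 22 September 1999 gives a deadline of 22 September 2003, before any tolling.
The automatic bankruptcy stay from 19 December 2002 to 28 October 2003 tolled the period for 313 days, extending the deadline to 31 July 2004.
Because the pending related arbitration ran from 13 February 2004 to 2 November 2004, the deadline is extended by 263 days to 20 April 2005.
The other events in the timeline have no effect on the limitation period under the stated rules.
Filing on 25 February 2005 beat the 20 April 2005 deadline — the action is timely.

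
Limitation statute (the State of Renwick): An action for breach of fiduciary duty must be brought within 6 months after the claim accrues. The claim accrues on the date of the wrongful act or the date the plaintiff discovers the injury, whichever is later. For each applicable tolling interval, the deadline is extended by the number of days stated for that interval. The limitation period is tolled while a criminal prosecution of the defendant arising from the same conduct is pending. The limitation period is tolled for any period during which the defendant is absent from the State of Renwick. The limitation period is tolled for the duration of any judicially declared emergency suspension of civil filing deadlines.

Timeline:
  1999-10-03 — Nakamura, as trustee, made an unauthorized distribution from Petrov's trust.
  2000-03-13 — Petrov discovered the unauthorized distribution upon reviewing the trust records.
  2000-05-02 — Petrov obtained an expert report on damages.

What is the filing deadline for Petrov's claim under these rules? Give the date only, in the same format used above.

Because discovery on 2000-03-13 post-dates the 1999-10-03 act, accrual under the later-of rule falls on 2000-03-13.
The untolled deadline — 6 months after 2000-03-13 — is 2000-09-13.
Nothing else in the chronology tolls or restarts the period.

2000-09-13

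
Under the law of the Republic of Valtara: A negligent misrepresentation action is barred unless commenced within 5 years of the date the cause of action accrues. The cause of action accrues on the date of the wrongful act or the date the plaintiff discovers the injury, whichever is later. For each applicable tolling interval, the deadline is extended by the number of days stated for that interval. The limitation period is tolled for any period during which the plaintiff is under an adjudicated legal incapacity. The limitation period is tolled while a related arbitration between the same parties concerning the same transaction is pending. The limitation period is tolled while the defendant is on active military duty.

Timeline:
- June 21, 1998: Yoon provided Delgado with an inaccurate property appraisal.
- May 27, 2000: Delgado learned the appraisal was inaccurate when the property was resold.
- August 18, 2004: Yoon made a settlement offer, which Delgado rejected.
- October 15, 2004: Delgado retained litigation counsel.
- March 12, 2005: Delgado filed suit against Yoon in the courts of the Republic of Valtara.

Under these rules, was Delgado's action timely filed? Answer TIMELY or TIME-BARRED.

Because discovery on May 27, 2000 post-dates the June 21, 1998 act, accrual under the later-of rule falls on May 27, 2000.
The untolled deadline — 5 years after May 27, 2000 — is May 27, 2005.
Nothing else in the chronology tolls or restarts the period.
Filing on March 12, 2005 beat the May 27, 2005 deadline — the action is timely.

TIMELY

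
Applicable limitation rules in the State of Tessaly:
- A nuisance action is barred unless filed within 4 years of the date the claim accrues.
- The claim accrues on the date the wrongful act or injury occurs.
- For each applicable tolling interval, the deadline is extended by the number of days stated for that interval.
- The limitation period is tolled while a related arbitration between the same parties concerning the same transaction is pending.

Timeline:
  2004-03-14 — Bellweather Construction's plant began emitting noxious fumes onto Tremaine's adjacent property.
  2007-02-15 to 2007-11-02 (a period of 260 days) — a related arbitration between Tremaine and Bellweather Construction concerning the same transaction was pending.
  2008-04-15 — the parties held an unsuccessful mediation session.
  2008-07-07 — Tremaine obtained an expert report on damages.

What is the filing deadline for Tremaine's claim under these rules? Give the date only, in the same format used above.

The claim accrued on 2004-03-14, the date of the act.
The untolled deadline — 4 years after 2004-03-14 — is 2008-03-14.
The pending related arbitration from 2007-02-15 to 2007-11-02 tolled the period for 260 days, extending the deadline to 2008-11-29.
Nothing else in the chronology tolls or restarts the period.

2008-11-29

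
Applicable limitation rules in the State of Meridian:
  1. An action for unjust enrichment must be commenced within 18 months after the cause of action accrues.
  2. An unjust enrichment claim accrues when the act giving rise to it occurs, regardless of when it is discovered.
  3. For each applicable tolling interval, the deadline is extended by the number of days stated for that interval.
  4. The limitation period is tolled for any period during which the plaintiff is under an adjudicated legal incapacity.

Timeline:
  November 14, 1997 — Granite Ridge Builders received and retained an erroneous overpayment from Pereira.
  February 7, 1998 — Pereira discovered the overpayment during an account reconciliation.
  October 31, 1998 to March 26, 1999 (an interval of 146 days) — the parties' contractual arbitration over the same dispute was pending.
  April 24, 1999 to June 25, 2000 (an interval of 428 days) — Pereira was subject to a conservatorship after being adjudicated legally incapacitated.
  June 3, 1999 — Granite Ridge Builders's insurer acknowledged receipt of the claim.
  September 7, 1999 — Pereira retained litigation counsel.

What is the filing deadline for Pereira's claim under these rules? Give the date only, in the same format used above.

Because the rule ties accrual to occurrence, the claim accrued on November 14, 1997, not on the February 7, 1998 discovery date.
Adding the 18 months base period to November 14, 1997 gives a deadline of May 14, 1999, before any tolling.
The period was tolled for 428 days by the plaintiff's legal incapacity (April 24, 1999 to June 25, 2000), pushing the deadline to July 15, 2000.
Although a pending arbitration ran from October 31, 1998 to March 26, 1999, the stated rules do not make that a tolling event, so it is disregarded.
The other events in the timeline have no effect on the limitation period under the stated rules.

July 15, 2000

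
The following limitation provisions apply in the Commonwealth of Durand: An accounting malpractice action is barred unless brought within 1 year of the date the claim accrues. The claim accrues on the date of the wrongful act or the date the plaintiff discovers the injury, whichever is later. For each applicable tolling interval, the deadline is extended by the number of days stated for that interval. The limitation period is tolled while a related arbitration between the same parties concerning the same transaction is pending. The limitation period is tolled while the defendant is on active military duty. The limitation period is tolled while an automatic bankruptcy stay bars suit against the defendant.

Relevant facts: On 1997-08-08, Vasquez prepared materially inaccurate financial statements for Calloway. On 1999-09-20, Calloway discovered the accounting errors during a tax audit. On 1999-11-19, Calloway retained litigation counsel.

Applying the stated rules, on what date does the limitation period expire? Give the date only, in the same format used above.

2000-09-20

The claim accrued on 1999-09-20 — the later of the 1997-08-08 act and the 1999-09-20 discovery.
1 year from 1999-09-20 is 2000-09-20.
Nothing else in the chronology tolls or restarts the period.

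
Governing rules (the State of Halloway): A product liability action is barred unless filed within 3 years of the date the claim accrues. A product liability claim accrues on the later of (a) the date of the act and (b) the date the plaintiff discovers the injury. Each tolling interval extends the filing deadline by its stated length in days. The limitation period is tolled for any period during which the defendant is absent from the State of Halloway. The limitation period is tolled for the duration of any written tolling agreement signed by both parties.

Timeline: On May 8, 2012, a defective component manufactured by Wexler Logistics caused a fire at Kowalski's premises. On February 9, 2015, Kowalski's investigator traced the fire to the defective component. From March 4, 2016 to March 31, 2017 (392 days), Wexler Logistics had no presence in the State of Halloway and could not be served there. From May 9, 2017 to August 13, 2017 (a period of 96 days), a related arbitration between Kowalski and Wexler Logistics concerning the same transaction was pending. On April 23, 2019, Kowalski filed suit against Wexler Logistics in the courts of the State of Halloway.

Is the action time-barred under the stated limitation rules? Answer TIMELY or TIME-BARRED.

TIME-BARRED

Because discovery on February 9, 2015 post-dates the May 8, 2012 act, accrual under the later-of rule falls on February 9, 2015.
3 years from February 9, 2015 is February 9, 2018.
Because the defendant's absence from the jurisdiction ran from March 4, 2016 to March 31, 2017, the deadline is extended by 392 days to March 8, 2019.
The pending related arbitration from May 9, 2017 to August 13, 2017 does not toll the period, because no stated rule makes a pending arbitration a tolling event.
Filing on April 23, 2019 missed the March 8, 2019 deadline — the action is time-barred.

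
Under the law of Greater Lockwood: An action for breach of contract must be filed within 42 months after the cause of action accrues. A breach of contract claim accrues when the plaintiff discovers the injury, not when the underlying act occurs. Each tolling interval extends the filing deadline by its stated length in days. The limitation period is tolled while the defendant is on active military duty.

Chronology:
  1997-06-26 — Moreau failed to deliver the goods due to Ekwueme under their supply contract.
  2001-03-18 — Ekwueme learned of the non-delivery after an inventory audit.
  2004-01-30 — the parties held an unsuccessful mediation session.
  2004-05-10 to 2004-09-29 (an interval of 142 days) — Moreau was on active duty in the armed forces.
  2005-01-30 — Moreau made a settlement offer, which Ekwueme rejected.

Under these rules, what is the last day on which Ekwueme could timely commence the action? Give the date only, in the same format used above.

The claim did not accrue until Ekwueme discovered the injury on 2001-03-18; the 1997-06-26 act date does not start the clock under the stated rule.
The untolled deadline — 42 months after 2001-03-18 — is 2004-09-18.
Because the defendant's active military service ran from 2004-05-10 to 2004-09-29, the deadline is extended by 142 days to 2005-02-07.
Nothing else in the chronology tolls or restarts the period.

2005-02-07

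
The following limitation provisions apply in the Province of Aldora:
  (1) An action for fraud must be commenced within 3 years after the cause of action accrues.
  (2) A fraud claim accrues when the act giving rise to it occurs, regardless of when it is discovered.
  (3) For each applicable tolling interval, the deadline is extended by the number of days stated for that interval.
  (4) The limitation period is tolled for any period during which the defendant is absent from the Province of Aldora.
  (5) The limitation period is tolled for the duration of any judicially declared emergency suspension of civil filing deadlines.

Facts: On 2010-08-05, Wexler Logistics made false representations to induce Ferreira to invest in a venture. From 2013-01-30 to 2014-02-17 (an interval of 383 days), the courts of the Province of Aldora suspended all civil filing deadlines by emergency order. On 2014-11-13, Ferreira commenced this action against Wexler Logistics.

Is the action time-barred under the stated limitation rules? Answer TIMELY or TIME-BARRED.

The claim accrued on 2010-08-05, when the wrongful act occurred.
The untolled deadline — 3 years after 2010-08-05 — is 2013-08-05.
The period was tolled for 383 days by the emergency suspension of filing deadlines (2013-01-30 to 2014-02-17), pushing the deadline to 2014-08-23.
Filing on 2014-11-13 missed the 2014-08-23 deadline — the action is time-barred.

TIME-BARRED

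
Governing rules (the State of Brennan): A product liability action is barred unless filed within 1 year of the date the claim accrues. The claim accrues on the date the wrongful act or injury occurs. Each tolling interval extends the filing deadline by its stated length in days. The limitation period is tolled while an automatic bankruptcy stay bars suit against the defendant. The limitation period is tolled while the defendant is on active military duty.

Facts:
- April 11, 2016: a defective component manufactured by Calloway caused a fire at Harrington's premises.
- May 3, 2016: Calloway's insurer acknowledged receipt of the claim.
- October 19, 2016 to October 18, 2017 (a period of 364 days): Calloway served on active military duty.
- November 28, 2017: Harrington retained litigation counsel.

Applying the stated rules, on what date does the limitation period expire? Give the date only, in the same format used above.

The limitation period began to run on April 11, 2016.
The untolled deadline — 1 year after April 11, 2016 — is April 11, 2017.
The period was tolled for 364 days by the defendant's active military service (October 19, 2016 to October 18, 2017), pushing the deadline to April 10, 2018.
The other events in the timeline have no effect on the limitation period under the stated rules.

April 10, 2018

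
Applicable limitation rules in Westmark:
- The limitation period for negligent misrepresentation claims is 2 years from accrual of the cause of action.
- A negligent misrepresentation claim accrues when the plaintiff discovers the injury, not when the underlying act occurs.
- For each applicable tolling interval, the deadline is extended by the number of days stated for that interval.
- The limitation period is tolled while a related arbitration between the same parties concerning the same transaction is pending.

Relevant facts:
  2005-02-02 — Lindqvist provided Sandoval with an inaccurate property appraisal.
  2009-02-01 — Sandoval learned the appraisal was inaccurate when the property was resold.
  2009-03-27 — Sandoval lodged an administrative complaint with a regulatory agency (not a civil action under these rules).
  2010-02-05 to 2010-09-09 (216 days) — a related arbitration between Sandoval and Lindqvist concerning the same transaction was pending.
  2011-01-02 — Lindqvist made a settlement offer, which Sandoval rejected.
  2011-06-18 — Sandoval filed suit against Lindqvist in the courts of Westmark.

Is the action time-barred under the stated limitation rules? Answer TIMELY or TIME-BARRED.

Under the discovery rule, the claim accrued on 2009-02-01, when Sandoval discovered the injury — not on the 2005-02-02 date of the underlying act.
Adding the 2 years base period to 2009-02-01 gives a deadline of 2011-02-01, before any tolling.
The pending related arbitration from 2010-02-05 to 2010-09-09 tolled the period for 216 days, extending the deadline to 2011-09-05.
The other events in the timeline have no effect on the limitation period under the stated rules.
Sandoval filed on 2011-06-18, before the 2011-09-05 deadline, so the action is timely.

TIMELY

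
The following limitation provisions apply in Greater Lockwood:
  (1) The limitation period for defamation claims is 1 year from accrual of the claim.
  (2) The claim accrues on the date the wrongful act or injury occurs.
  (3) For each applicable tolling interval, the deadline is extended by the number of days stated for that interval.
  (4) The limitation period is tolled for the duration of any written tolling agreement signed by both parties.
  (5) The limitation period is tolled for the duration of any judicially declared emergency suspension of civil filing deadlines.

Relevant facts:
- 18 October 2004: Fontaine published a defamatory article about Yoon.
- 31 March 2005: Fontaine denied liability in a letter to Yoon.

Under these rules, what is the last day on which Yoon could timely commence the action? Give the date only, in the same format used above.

18 October 2005

The limitation period began to run on 18 October 2004.
Adding the 1 year base period to 18 October 2004 gives a deadline of 18 October 2005, before any tolling.
The other events in the timeline have no effect on the limitation period under the stated rules.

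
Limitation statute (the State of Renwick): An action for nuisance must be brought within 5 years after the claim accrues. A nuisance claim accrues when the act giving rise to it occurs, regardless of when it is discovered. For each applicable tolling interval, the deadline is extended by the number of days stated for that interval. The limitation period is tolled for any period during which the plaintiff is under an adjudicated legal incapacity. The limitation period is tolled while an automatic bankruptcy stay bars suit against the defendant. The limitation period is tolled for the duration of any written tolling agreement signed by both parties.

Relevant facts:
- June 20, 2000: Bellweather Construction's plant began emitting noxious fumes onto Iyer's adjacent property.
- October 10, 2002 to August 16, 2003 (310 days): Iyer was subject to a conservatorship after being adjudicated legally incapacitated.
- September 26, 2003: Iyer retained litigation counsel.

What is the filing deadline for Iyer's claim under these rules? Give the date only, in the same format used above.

The limitation period began to run on June 20, 2000.
5 years from June 20, 2000 is June 20, 2005.
The plaintiff's legal incapacity from October 10, 2002 to August 16, 2003 tolled the period for 310 days, extending the deadline to April 26, 2006.
The other events in the timeline have no effect on the limitation period under the stated rules.

April 26, 2006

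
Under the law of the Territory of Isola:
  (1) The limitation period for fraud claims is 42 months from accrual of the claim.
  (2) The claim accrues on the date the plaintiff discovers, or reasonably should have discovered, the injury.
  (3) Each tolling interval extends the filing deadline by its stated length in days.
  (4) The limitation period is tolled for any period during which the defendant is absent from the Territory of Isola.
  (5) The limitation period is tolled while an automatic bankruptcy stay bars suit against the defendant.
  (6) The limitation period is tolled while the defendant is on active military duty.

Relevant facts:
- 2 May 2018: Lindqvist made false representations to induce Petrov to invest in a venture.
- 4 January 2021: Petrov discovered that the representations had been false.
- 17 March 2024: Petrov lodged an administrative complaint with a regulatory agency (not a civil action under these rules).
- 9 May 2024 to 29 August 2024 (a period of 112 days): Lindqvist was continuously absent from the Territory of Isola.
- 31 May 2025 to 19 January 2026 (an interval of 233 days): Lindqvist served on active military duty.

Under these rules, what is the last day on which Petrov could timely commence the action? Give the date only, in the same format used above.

24 October 2024

Accrual is tied to discovery, so the period began on 4 January 2021 rather than on 2 May 2018 when the act occurred.
Adding the 42 months base period to 4 January 2021 gives a deadline of 4 July 2024, before any tolling.
The defendant's absence from the jurisdiction from 9 May 2024 to 29 August 2024 tolled the period for 112 days, extending the deadline to 24 October 2024.
By the time the defendant's active military service began on 31 May 2025, the limitation period had already expired on 24 October 2024; that interval cannot revive it.
Nothing else in the chronology tolls or restarts the period.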